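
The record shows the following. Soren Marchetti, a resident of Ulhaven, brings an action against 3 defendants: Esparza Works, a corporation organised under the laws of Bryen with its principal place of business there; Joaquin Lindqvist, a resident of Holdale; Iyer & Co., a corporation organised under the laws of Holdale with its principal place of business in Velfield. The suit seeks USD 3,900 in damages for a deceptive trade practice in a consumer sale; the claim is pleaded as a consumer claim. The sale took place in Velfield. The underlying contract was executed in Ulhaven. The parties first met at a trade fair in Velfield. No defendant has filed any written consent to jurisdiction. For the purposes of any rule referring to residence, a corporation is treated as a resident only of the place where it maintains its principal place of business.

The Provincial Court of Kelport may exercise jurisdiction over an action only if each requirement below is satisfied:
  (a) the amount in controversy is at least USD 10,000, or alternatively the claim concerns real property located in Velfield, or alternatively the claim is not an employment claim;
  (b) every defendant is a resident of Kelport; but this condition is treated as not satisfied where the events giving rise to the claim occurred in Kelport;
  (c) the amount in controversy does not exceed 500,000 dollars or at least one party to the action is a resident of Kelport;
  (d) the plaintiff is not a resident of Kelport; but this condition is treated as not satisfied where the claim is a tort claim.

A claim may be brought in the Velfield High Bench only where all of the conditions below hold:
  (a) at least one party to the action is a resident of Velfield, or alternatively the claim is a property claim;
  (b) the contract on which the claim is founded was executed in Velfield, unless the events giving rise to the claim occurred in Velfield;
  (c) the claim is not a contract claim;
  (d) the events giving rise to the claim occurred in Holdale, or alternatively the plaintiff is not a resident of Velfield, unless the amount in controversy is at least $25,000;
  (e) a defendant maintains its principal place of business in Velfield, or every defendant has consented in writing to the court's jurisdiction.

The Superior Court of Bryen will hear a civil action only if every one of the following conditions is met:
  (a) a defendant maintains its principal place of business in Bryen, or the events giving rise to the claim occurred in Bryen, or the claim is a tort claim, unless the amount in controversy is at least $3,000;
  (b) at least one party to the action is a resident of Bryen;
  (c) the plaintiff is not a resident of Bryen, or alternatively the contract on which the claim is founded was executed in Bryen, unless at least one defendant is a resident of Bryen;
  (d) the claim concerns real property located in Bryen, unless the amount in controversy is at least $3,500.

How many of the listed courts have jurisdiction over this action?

The Provincial Court of Kelport:
  (a) The claim is a consumer claim, not an employment claim, so one alternative holds. Condition met.
  (b) The defendants reside as follows — Esparza Works in Bryen, Joaquin Lindqvist in Holdale, Iyer & Co. in Velfield — not all in Kelport. Not satisfied.
  (c) The amount in controversy is 3,900 dollars, within the $500,000 ceiling — that alternative is enough. Condition met.
  (d) The plaintiff resides in Ulhaven, which is not Kelport. The exception is not triggered, since the claim is a consumer claim, not a tort claim. Condition met.
  → No jurisdiction.
The Velfield High Bench:
  (a) Iyer & Co. resides in Velfield, so one alternative holds. Met.
  (b) The contract was executed in Ulhaven, not Velfield. However, the operative events occurred in Velfield, so the 'unless' proviso supplies this condition. Condition met.
  (c) The claim is a consumer claim, not a contract claim. Condition met.
  (d) The plaintiff resides in Ulhaven, which is not Velfield — that alternative is enough. Condition met.
  (e) Iyer & Co. has its principal place of business in Velfield — that alternative is enough. Condition met.
  → All conditions met; jurisdiction exists.
The Superior Court of Bryen:
  (a) Esparza Works has its principal place of business in Bryen, so one alternative holds. Condition met.
  (b) Esparza Works resides in Bryen. Met.
  (c) The plaintiff resides in Ulhaven, which is not Bryen, so one alternative holds. Met.
  (d) The claim does not concern real property. However, the amount in controversy is USD 3,900, which meets the USD 3,500 floor, so the 'unless' proviso supplies this condition. Satisfied.
  → All conditions met; jurisdiction exists.
Courts with jurisdiction: the Velfield High Bench, the Superior Court of Bryen — 2 in total.

2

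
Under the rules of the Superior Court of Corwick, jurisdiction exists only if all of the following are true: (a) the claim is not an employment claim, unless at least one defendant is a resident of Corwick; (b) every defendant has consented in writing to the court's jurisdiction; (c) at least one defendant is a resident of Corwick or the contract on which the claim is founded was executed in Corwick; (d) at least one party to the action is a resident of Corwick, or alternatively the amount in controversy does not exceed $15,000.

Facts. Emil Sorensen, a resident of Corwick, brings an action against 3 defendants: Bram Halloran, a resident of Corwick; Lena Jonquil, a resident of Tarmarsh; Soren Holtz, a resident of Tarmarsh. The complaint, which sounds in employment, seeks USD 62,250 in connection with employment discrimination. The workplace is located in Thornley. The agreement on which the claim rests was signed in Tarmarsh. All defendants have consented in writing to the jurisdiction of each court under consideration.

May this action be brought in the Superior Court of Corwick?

The Superior Court of Corwick:
  (a) The claim is an employment claim. However, Bram Halloran resides in Corwick, so the 'unless' proviso supplies this condition. Condition met.
  (b) Every defendant has filed written consent. Condition met.
  (c) Bram Halloran resides in Corwick, which satisfies one of the alternatives. Met.
  (d) Emil Sorensen resides in Corwick — that alternative is enough. Met.
  → All conditions met; jurisdiction exists.

Yes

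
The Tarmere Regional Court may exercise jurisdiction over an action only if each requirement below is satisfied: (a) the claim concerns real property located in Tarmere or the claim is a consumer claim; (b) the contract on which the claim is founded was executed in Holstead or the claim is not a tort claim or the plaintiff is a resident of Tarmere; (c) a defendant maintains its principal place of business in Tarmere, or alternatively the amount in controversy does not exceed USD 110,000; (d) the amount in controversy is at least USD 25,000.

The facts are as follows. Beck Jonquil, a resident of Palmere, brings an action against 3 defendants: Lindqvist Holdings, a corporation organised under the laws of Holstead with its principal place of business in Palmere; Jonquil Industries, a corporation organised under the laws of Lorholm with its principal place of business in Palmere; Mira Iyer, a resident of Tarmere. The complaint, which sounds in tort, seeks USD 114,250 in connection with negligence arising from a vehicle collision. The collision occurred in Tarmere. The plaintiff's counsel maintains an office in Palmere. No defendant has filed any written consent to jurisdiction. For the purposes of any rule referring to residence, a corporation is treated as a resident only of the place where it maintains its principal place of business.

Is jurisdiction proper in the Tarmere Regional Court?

No

The Tarmere Regional Court:
  (a) The claim does not concern real property; the claim is a tort claim, not a consumer claim — none of the alternatives is met. Fails.
  (b) No contract (and hence no place of execution) is alleged; the claim is a tort claim; the plaintiff resides in Palmere, not Tarmere — no alternative holds. Fails.
  (c) The corporate defendant(s) have their principal place of business in Palmere, not Tarmere; the amount in controversy is $114,250, above the 110,000 dollars ceiling — no alternative holds. Not met.
  (d) The amount in controversy is 114,250 dollars, which meets the $25,000 floor. Met.
  → At least one condition fails; no jurisdiction.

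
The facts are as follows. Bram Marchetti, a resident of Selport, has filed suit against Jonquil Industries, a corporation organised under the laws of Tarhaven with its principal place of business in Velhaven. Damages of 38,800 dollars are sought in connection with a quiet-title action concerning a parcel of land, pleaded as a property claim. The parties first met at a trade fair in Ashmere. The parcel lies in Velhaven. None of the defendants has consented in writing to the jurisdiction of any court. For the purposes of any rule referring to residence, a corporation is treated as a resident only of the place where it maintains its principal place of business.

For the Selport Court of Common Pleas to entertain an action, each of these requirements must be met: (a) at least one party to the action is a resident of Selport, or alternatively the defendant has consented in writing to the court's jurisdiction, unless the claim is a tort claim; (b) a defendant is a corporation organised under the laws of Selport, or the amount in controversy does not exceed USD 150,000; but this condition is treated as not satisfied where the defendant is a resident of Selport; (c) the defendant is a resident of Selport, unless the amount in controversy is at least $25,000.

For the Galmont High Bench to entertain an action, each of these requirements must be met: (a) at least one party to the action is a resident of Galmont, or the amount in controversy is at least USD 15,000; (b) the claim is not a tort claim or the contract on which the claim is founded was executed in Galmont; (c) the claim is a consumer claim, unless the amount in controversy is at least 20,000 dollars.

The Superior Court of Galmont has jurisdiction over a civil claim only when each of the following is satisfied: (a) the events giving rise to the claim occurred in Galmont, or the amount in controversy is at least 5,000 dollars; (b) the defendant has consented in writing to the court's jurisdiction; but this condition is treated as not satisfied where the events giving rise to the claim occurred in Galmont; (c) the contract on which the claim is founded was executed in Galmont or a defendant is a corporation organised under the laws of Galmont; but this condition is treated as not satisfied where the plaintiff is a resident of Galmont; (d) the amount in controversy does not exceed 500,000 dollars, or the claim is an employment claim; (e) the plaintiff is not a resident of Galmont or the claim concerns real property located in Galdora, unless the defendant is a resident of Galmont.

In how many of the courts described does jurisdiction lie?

2

The Selport Court of Common Pleas:
  (a) Bram Marchetti resides in Selport — that alternative is enough. Satisfied.
  (b) The amount in controversy is USD 38,800, within the $150,000 ceiling — that alternative is enough. The exception is not triggered, since the defendant resides in Velhaven, not Selport. Met.
  (c) The defendant resides in Velhaven, not Selport. But the amount in controversy is 38,800 dollars, which meets the USD 25,000 floor, and the 'unless' clause therefore excuses the requirement. Met.
  → Jurisdiction lies.
The Galmont High Bench:
  (a) The amount in controversy is 38,800 dollars, which meets the USD 15,000 floor — that alternative is enough. Satisfied.
  (b) The claim is a property claim, not a tort claim, which satisfies one of the alternatives. Condition met.
  (c) The claim is a property claim, not a consumer claim. But the amount in controversy is USD 38,800, which meets the USD 20,000 floor, and the 'unless' clause therefore excuses the requirement. Satisfied.
  → Every requirement is satisfied — jurisdiction.
The Superior Court of Galmont:
  (a) The amount in controversy is USD 38,800, which meets the 5,000 dollars floor, which satisfies one of the alternatives. Condition met.
  (b) No such written consent has been filed. Fails.
  (c) No contract (and hence no place of execution) is alleged; the corporate defendant(s) are organised in Tarhaven, not Galmont — every alternative fails. Condition not met.
  (d) The amount in controversy is $38,800, within the USD 500,000 ceiling, so this disjunct is met. Met.
  (e) The plaintiff resides in Selport, which is not Galmont, which satisfies one of the alternatives. Condition met.
  → Not every requirement is met — no jurisdiction.
Courts with jurisdiction: the Selport Court of Common Pleas, the Galmont High Bench — 2 in total.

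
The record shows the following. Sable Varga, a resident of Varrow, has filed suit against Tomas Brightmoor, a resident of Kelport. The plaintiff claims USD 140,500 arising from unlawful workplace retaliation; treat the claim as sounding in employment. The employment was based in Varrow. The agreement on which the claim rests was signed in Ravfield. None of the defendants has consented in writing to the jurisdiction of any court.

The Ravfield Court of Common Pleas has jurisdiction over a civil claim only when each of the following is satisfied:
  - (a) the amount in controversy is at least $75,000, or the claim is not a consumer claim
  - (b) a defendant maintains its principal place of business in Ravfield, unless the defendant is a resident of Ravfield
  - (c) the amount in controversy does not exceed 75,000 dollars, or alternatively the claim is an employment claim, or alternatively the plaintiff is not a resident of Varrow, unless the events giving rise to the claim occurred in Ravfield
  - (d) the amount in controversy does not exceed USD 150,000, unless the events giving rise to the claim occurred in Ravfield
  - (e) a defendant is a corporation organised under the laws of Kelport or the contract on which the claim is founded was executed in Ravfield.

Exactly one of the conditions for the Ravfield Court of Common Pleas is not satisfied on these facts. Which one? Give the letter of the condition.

The Ravfield Court of Common Pleas:
  (a) The amount in controversy is $140,500, which meets the $75,000 floor — that alternative is enough. Condition met.
  (b) No defendant is a corporation. And the defendant resides in Kelport, not Ravfield, so the proviso does not save it. Not met.
  (c) The claim is an employment claim, so one alternative holds. Condition met.
  (d) The amount in controversy is 140,500 dollars, within the $150,000 ceiling. Condition met.
  (e) The contract was executed in Ravfield, so this disjunct is met. Condition met.
Only condition (b) fails.

(b)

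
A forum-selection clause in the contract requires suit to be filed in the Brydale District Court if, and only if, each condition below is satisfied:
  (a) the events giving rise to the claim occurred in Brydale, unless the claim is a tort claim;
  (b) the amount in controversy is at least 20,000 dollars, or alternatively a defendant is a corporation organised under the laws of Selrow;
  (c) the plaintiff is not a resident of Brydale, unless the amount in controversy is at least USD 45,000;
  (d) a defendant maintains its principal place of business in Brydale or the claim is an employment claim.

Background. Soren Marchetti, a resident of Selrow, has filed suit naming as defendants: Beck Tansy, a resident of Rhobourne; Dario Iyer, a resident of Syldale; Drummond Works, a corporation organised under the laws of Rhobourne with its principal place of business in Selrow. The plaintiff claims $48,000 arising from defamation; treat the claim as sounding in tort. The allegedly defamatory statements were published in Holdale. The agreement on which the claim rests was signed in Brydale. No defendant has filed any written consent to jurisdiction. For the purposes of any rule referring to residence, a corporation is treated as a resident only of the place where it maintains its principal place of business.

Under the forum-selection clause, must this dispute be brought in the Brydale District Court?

The Brydale District Court:
  (a) The operative events occurred in Holdale, not Brydale. The proviso rescues it, though: the claim is a tort claim. Met.
  (b) The amount in controversy is 48,000 dollars, which meets the 20,000 dollars floor — that alternative is enough. Condition met.
  (c) The plaintiff resides in Selrow, which is not Brydale. Condition met.
  (d) The corporate defendant(s) have their principal place of business in Selrow, not Brydale; the claim is a tort claim, not an employment claim — none of the alternatives is met. Not met.
  → The clause does not apply.

No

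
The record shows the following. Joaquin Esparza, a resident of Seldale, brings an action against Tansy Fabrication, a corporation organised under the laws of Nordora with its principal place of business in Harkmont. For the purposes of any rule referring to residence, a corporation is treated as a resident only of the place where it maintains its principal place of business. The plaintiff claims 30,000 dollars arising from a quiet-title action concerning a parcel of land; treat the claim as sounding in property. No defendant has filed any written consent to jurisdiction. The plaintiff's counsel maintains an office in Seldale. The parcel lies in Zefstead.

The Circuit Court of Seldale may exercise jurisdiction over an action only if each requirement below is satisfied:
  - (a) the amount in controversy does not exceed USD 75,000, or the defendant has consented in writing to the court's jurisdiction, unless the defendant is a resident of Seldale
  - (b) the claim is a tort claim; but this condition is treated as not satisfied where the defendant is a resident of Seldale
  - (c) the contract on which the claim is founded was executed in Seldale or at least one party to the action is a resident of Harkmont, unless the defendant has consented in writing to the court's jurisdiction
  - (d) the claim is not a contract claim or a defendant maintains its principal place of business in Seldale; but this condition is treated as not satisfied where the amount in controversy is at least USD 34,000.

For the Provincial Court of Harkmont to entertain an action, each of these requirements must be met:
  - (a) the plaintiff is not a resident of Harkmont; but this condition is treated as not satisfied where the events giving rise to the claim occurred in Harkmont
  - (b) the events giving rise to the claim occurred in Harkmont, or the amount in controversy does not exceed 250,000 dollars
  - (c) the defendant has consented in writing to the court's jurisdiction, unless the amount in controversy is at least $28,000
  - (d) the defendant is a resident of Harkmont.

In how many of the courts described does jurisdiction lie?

1

The Circuit Court of Seldale:
  (a) The amount in controversy is $30,000, within the USD 75,000 ceiling, which satisfies one of the alternatives. Satisfied.
  (b) The claim is a property claim, not a tort claim. Condition not met.
  (c) Tansy Fabrication resides in Harkmont — that alternative is enough. Condition met.
  (d) The claim is a property claim, not a contract claim, so one alternative holds. And the carve-out is inapplicable — the amount in controversy is 30,000 dollars, below the 34,000 dollars floor. Satisfied.
  → At least one condition fails; no jurisdiction.
The Provincial Court of Harkmont:
  (a) The plaintiff resides in Seldale, which is not Harkmont. The exception is not triggered, since the operative events occurred in Zefstead, not Harkmont. Satisfied.
  (b) The amount in controversy is USD 30,000, within the $250,000 ceiling, which satisfies one of the alternatives. Met.
  (c) No such written consent has been filed. But the amount in controversy is $30,000, which meets the 28,000 dollars floor, and the 'unless' clause therefore excuses the requirement. Condition met.
  (d) The defendant resides in Harkmont. Condition met.
  → Jurisdiction lies.
Courts with jurisdiction: the Provincial Court of Harkmont — 1 in total.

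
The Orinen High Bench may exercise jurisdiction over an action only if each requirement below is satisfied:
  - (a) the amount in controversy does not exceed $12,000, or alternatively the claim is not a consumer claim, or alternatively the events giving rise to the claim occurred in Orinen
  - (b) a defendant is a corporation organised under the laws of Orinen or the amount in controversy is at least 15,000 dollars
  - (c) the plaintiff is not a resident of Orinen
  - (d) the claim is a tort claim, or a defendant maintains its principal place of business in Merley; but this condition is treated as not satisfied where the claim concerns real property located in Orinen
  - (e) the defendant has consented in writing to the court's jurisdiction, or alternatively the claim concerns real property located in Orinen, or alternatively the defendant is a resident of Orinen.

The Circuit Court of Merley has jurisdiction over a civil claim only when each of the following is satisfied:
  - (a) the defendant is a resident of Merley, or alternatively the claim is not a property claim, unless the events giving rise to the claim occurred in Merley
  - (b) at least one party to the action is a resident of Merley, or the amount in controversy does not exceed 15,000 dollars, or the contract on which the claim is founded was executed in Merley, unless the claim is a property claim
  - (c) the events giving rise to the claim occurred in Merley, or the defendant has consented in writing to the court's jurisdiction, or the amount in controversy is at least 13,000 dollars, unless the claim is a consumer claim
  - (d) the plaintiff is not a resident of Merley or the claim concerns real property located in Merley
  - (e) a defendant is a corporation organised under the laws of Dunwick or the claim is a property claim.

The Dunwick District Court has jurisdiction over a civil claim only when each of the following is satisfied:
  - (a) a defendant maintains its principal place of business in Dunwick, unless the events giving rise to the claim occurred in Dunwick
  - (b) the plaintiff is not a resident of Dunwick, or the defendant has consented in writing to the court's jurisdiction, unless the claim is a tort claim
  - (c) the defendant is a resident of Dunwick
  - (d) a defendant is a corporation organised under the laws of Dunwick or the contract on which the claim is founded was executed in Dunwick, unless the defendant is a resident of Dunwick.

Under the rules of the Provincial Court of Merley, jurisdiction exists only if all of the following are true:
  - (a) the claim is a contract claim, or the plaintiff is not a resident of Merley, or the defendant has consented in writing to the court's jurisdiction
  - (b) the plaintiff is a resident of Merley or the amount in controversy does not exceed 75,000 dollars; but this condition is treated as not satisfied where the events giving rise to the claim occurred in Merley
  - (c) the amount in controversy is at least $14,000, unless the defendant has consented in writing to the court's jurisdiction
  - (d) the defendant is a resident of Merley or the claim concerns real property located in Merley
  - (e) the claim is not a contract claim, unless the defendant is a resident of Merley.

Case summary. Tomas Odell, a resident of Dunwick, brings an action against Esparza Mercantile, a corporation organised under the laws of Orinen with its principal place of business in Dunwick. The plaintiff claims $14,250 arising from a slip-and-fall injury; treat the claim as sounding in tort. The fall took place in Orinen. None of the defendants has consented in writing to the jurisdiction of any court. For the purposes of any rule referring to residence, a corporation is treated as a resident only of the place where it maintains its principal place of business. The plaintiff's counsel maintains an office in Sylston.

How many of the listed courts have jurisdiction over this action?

1

The Orinen High Bench:
  (a) The claim is a tort claim, not a consumer claim, so this disjunct is met. Met.
  (b) Esparza Mercantile is organised under the laws of Orinen, so this disjunct is met. Satisfied.
  (c) The plaintiff resides in Dunwick, which is not Orinen. Satisfied.
  (d) The claim is a tort claim — that alternative is enough. And the carve-out is inapplicable — the claim does not concern real property. Condition met.
  (e) No such written consent has been filed; the claim does not concern real property; the defendant resides in Dunwick, not Orinen — none of the alternatives is met. Fails.
  → The court lacks jurisdiction.
The Circuit Court of Merley:
  (a) The claim is a tort claim, not a property claim, so this disjunct is met. Satisfied.
  (b) The amount in controversy is USD 14,250, within the $15,000 ceiling — that alternative is enough. Satisfied.
  (c) The amount in controversy is $14,250, which meets the 13,000 dollars floor, which satisfies one of the alternatives. Condition met.
  (d) The plaintiff resides in Dunwick, which is not Merley, so one alternative holds. Met.
  (e) The corporate defendant(s) are organised in Orinen, not Dunwick; the claim is a tort claim, not a property claim — none of the alternatives is met. Fails.
  → At least one condition fails; no jurisdiction.
The Dunwick District Court:
  (a) Esparza Mercantile has its principal place of business in Dunwick. Satisfied.
  (b) The plaintiff resides in Dunwick; no such written consent has been filed — none of the alternatives is met. But the claim is a tort claim, and the 'unless' clause therefore excuses the requirement. Satisfied.
  (c) The defendant resides in Dunwick. Met.
  (d) The corporate defendant(s) are organised in Orinen, not Dunwick; no contract (and hence no place of execution) is alleged — every alternative fails. The proviso rescues it, though: the defendant resides in Dunwick. Met.
  → Every requirement is satisfied — jurisdiction.
The Provincial Court of Merley:
  (a) The plaintiff resides in Dunwick, which is not Merley, so this disjunct is met. Condition met.
  (b) The amount in controversy is 14,250 dollars, within the $75,000 ceiling — that alternative is enough. The carve-out does not apply: the operative events occurred in Orinen, not Merley. Satisfied.
  (c) The amount in controversy is USD 14,250, which meets the 14,000 dollars floor. Satisfied.
  (d) The defendant resides in Dunwick, not Merley; the claim does not concern real property — no alternative holds. Condition not met.
  (e) The claim is a tort claim, not a contract claim. Condition met.
  → At least one condition fails; no jurisdiction.
Courts with jurisdiction: the Dunwick District Court — 1 in total.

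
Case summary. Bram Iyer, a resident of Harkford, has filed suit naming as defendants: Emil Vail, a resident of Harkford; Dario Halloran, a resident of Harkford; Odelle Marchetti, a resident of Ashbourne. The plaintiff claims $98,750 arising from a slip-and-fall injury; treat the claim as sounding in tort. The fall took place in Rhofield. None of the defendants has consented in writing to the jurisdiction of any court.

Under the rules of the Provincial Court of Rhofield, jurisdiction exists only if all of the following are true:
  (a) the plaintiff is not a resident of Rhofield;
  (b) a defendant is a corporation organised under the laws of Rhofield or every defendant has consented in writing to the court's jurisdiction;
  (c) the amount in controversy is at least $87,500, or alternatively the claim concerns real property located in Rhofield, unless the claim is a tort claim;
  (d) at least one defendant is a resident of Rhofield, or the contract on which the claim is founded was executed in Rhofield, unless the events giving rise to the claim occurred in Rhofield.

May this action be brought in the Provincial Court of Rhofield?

No

The Provincial Court of Rhofield:
  (a) The plaintiff resides in Harkford, which is not Rhofield. Condition met.
  (b) No defendant is a corporation; no such written consent has been filed — every alternative fails. Not met.
  (c) The amount in controversy is $98,750, which meets the $87,500 floor, so this disjunct is met. Satisfied.
  (d) No defendant resides in Rhofield (they reside in Harkford, Harkford, Ashbourne); no contract (and hence no place of execution) is alleged — no alternative holds. The proviso rescues it, though: the operative events occurred in Rhofield. Condition met.
  → Not every requirement is met — no jurisdiction.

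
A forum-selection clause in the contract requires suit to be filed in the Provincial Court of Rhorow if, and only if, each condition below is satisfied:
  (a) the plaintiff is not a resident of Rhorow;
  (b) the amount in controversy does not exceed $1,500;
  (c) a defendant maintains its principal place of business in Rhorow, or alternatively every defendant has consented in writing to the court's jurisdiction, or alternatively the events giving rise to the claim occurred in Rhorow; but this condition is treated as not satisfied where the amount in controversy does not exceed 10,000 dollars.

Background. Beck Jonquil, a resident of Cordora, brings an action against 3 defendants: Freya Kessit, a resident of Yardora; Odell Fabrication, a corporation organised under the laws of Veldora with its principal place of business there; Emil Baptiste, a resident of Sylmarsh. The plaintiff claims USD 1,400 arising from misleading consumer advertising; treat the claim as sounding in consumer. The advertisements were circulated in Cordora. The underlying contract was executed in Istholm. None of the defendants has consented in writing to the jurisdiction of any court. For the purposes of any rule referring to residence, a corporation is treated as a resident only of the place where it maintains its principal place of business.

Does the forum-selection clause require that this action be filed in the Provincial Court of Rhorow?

No

The Provincial Court of Rhorow:
  (a) The plaintiff resides in Cordora, which is not Rhorow. Met.
  (b) The amount in controversy is $1,400, within the 1,500 dollars ceiling. Condition met.
  (c) The corporate defendant(s) have their principal place of business in Veldora, not Rhorow; no such written consent has been filed; the operative events occurred in Cordora, not Rhorow — every alternative fails. Fails.
  → The clause does not apply.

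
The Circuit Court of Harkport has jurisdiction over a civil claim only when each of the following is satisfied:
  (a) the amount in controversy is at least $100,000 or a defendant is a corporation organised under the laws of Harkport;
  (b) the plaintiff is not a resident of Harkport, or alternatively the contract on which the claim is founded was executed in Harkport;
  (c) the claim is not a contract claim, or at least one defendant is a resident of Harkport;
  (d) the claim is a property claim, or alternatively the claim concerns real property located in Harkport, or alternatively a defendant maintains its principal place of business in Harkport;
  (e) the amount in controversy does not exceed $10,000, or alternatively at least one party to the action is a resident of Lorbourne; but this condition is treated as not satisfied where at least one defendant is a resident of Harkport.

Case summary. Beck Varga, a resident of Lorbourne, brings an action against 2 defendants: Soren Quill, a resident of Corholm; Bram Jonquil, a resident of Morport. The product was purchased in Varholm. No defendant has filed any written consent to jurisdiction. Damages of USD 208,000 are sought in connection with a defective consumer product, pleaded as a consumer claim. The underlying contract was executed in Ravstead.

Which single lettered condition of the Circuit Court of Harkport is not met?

The Circuit Court of Harkport:
  (a) The amount in controversy is 208,000 dollars, which meets the 100,000 dollars floor, so this disjunct is met. Satisfied.
  (b) The plaintiff resides in Lorbourne, which is not Harkport, which satisfies one of the alternatives. Satisfied.
  (c) The claim is a consumer claim, not a contract claim, so this disjunct is met. Satisfied.
  (d) The claim is a consumer claim, not a property claim; the claim does not concern real property; no defendant is a corporation — no alternative holds. Fails.
  (e) Beck Varga resides in Lorbourne, so one alternative holds. The carve-out does not apply: no defendant resides in Harkport (they reside in Corholm, Morport). Satisfied.
Only condition (d) fails.

(d)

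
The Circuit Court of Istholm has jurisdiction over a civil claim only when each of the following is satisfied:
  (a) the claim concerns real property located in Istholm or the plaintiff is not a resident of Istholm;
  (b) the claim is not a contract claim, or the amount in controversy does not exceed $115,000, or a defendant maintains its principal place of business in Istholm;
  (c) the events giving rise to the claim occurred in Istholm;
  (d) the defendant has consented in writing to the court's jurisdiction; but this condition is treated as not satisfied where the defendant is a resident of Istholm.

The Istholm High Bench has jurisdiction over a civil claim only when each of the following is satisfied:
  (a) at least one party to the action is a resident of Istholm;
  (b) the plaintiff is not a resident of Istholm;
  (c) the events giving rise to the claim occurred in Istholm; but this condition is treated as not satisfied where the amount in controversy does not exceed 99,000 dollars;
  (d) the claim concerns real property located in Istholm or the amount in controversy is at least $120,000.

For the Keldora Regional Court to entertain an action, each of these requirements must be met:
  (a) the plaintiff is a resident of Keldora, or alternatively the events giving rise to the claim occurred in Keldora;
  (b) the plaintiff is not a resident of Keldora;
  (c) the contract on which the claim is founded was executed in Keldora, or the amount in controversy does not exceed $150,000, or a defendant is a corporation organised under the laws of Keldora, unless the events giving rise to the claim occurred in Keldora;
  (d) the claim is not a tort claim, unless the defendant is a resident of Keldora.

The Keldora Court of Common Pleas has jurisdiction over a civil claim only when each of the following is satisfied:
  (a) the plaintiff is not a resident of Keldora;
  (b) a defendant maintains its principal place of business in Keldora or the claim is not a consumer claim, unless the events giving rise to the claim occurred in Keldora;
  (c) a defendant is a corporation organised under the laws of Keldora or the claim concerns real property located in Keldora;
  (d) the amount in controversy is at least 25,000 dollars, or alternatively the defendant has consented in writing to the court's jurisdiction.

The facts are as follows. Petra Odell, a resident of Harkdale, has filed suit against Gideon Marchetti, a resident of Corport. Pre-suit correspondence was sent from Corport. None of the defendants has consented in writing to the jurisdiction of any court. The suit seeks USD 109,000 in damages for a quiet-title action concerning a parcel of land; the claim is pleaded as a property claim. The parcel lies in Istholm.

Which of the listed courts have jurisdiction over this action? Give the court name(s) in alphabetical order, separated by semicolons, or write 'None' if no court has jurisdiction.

The Circuit Court of Istholm:
  (a) The property lies in Istholm, which satisfies one of the alternatives. Condition met.
  (b) The claim is a property claim, not a contract claim, so one alternative holds. Met.
  (c) The operative events occurred in Istholm. Met.
  (d) No such written consent has been filed. Not met.
  → At least one condition fails; no jurisdiction.
The Istholm High Bench:
  (a) No party resides in Istholm. Not met.
  (b) The plaintiff resides in Harkdale, which is not Istholm. Condition met.
  (c) The operative events occurred in Istholm. The exception is not triggered, since the amount in controversy is USD 109,000, above the USD 99,000 ceiling. Met.
  (d) The property lies in Istholm, so this disjunct is met. Condition met.
  → Not every requirement is met — no jurisdiction.
The Keldora Regional Court:
  (a) The plaintiff resides in Harkdale, not Keldora; the operative events occurred in Istholm, not Keldora — no alternative holds. Fails.
  (b) The plaintiff resides in Harkdale, which is not Keldora. Condition met.
  (c) The amount in controversy is $109,000, within the $150,000 ceiling, so this disjunct is met. Satisfied.
  (d) The claim is a property claim, not a tort claim. Satisfied.
  → No jurisdiction.
The Keldora Court of Common Pleas:
  (a) The plaintiff resides in Harkdale, which is not Keldora. Satisfied.
  (b) The claim is a property claim, not a consumer claim, so one alternative holds. Satisfied.
  (c) No defendant is a corporation; the property lies in Istholm, not Keldora — none of the alternatives is met. Condition not met.
  (d) The amount in controversy is USD 109,000, which meets the USD 25,000 floor, so this disjunct is met. Met.
  → The court lacks jurisdiction.

None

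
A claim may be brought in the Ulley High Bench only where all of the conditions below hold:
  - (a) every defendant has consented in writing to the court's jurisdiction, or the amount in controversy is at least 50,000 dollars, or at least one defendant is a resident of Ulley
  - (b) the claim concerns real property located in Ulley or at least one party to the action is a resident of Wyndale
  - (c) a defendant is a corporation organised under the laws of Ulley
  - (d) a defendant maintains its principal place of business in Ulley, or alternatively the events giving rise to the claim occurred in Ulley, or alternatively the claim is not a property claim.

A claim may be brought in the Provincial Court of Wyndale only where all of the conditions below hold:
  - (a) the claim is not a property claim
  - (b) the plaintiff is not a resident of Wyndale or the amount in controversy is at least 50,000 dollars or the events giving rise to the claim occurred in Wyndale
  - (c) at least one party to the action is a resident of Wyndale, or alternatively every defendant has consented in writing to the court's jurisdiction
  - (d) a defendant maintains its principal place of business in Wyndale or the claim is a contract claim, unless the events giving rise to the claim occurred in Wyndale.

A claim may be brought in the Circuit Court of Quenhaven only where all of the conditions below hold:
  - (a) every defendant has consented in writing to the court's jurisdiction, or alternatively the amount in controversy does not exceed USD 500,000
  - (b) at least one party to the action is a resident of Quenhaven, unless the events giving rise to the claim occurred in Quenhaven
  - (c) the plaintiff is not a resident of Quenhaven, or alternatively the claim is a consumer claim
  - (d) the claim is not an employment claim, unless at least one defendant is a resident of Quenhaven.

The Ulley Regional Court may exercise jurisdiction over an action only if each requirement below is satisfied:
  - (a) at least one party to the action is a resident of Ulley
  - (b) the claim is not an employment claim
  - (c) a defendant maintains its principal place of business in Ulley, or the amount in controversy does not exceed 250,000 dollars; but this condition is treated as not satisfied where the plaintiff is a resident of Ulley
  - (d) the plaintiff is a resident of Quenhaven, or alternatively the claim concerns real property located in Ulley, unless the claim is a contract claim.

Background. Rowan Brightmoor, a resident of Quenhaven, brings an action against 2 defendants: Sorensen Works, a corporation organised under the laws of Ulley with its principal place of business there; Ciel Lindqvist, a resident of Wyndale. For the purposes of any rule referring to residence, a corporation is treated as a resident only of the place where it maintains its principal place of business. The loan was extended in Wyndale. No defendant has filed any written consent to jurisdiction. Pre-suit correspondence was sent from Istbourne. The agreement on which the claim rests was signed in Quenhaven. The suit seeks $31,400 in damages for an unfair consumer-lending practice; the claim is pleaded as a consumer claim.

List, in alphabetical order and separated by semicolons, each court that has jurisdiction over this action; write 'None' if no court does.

the Circuit Court of Quenhaven; the Provincial Court of Wyndale; the Ulley High Bench; the Ulley Regional Court

The Ulley High Bench:
  (a) Sorensen Works resides in Ulley, so one alternative holds. Condition met.
  (b) Ciel Lindqvist resides in Wyndale, so one alternative holds. Met.
  (c) Sorensen Works is organised under the laws of Ulley. Met.
  (d) Sorensen Works has its principal place of business in Ulley — that alternative is enough. Satisfied.
  → All conditions met; jurisdiction exists.
The Provincial Court of Wyndale:
  (a) The claim is a consumer claim, not a property claim. Met.
  (b) The plaintiff resides in Quenhaven, which is not Wyndale, which satisfies one of the alternatives. Condition met.
  (c) Ciel Lindqvist resides in Wyndale, which satisfies one of the alternatives. Met.
  (d) The corporate defendant(s) have their principal place of business in Ulley, not Wyndale; the claim is a consumer claim, not a contract claim — every alternative fails. The proviso rescues it, though: the operative events occurred in Wyndale. Met.
  → Every requirement is satisfied — jurisdiction.
The Circuit Court of Quenhaven:
  (a) The amount in controversy is $31,400, within the USD 500,000 ceiling — that alternative is enough. Condition met.
  (b) Rowan Brightmoor resides in Quenhaven. Condition met.
  (c) The claim is a consumer claim, which satisfies one of the alternatives. Met.
  (d) The claim is a consumer claim, not an employment claim. Met.
  → The court has jurisdiction.
The Ulley Regional Court:
  (a) Sorensen Works resides in Ulley. Satisfied.
  (b) The claim is a consumer claim, not an employment claim. Met.
  (c) Sorensen Works has its principal place of business in Ulley, so this disjunct is met. The carve-out does not apply: the plaintiff resides in Quenhaven, not Ulley. Condition met.
  (d) The plaintiff resides in Quenhaven — that alternative is enough. Satisfied.
  → Every requirement is satisfied — jurisdiction.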